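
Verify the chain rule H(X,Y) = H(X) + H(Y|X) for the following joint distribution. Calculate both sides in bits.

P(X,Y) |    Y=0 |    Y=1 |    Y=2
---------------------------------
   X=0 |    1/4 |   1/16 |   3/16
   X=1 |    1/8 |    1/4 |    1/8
H(X,Y) = 2.4528, H(X) = 1.0000, H(Y|X) = 1.4528 (all in bits)

Chain rule: H(X,Y) = H(X) + H(Y|X)

Left side — joint entropy directly:
H(X,Y) = -Σ p(x,y) log p(x,y) = 2.4528 bits

Right side — compute H(Y|X) from the conditional distributions:
P(X) = (1/2, 1/2), so H(X) = 1.0000 bits
H(Y|X) = Σ_x P(X=x) · H(Y|X=x):
  P(Y|X=0) = (1/2, 1/8, 3/8), H(Y|X=0) = 1.4056, weight P(X=0) = 1/2
  P(Y|X=1) = (1/4, 1/2, 1/4), H(Y|X=1) = 1.5000, weight P(X=1) = 1/2
H(Y|X) = 1.4528 bits

H(X) + H(Y|X) = 1.0000 + 1.4528 = 2.4528 bits

Both sides equal 2.4528 bits. ✓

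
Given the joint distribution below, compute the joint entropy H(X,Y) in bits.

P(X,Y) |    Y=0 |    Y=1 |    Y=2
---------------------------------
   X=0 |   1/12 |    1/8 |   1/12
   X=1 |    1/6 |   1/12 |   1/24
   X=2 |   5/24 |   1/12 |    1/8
3.0383 bits

Joint entropy is H(X,Y) = -Σ_{x,y} p(x,y) log p(x,y).

Summing over all non-zero entries:
H(X,Y) = -[1/12·log_2(1/12) + 1/8·log_2(1/8) + 1/12·log_2(1/12) + 1/6·log_2(1/6) + 1/12·log_2(1/12) + 1/24·log_2(1/24) + 5/24·log_2(5/24) + 1/12·log_2(1/12) + 1/8·log_2(1/8)]
H(X,Y) = 3.0383 bits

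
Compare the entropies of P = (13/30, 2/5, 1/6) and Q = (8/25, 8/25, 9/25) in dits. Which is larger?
Q

Computing entropies in dits:
H(P) = 0.4462
H(Q) = 0.4764

Distribution Q has higher entropy.

Intuition: The distribution closer to uniform (more spread out) has higher entropy.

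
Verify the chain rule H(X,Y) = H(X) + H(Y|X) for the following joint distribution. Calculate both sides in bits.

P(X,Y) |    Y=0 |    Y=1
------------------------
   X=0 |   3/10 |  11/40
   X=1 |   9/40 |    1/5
H(X,Y) = 1.9819, H(X) = 0.9837, H(Y|X) = 0.9982 (all in bits)

Chain rule: H(X,Y) = H(X) + H(Y|X)

Left side — joint entropy directly:
H(X,Y) = -Σ p(x,y) log p(x,y) = 1.9819 bits

Right side — compute H(Y|X) from the conditional distributions:
P(X) = (23/40, 17/40), so H(X) = 0.9837 bits
H(Y|X) = Σ_x P(X=x) · H(Y|X=x):
  P(Y|X=0) = (12/23, 11/23), H(Y|X=0) = 0.9986, weight P(X=0) = 23/40
  P(Y|X=1) = (9/17, 8/17), H(Y|X=1) = 0.9975, weight P(X=1) = 17/40
H(Y|X) = 0.9982 bits

H(X) + H(Y|X) = 0.9837 + 0.9982 = 1.9819 bits

Both sides equal 1.9819 bits. ✓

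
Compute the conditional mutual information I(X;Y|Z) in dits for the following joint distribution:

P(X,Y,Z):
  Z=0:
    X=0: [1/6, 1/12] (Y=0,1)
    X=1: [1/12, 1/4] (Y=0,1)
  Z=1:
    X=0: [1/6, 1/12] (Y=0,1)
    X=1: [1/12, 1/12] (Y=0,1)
0.0250 dits

Conditional mutual information: I(X;Y|Z) = H(X|Z) + H(Y|Z) - H(X,Y|Z)

H(Z) = 0.2950
H(X,Z) = 0.5898 → H(X|Z) = 0.2948
H(Y,Z) = 0.5898 → H(Y|Z) = 0.2948
H(X,Y,Z) = 0.8596 → H(X,Y|Z) = 0.5646

I(X;Y|Z) = 0.2948 + 0.2948 - 0.5646 = 0.0250 dits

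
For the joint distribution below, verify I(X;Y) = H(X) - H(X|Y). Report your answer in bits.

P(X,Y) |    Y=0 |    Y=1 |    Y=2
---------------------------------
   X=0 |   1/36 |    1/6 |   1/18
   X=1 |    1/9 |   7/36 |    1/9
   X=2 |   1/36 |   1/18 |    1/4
I(X;Y) = 0.1928 bits

Mutual information has multiple equivalent forms:
- I(X;Y) = H(X) - H(X|Y)
- I(X;Y) = H(Y) - H(Y|X)
- I(X;Y) = H(X) + H(Y) - H(X,Y)

Computing all quantities:
H(X) = 1.5546, H(Y) = 1.4834, H(X,Y) = 2.8452
H(X|Y) = 1.3618, H(Y|X) = 1.2906

Verification:
H(X) - H(X|Y) = 1.5546 - 1.3618 = 0.1928
H(Y) - H(Y|X) = 1.4834 - 1.2906 = 0.1928
H(X) + H(Y) - H(X,Y) = 1.5546 + 1.4834 - 2.8452 = 0.1928

All forms give I(X;Y) = 0.1928 bits. ✓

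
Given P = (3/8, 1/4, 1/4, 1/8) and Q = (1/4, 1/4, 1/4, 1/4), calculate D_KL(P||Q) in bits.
0.0944 bits

KL divergence: D_KL(P||Q) = Σ p(x) log(p(x)/q(x))

Computing term by term:
  x=0: 3/8 × log_2[(3/8)/(1/4)] = 3/8 × 0.5850 = 0.2194
  x=1: 1/4 × log_2[(1/4)/(1/4)] = 1/4 × 0.0000 = 0.0000
  x=2: 1/4 × log_2[(1/4)/(1/4)] = 1/4 × 0.0000 = 0.0000
  x=3: 1/8 × log_2[(1/8)/(1/4)] = 1/8 × -1.0000 = -0.1250

D_KL(P||Q) = 0.0944 bits

Note: KL divergence is always non-negative and equals 0 iff P = Q.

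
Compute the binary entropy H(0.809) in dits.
0.2118 dits

The binary entropy function is:
H(p) = -p log(p) - (1-p) log(1-p)

H(0.809) = -0.809 × log_10(0.809) - 0.191 × log_10(0.191)
H(0.809) = 0.2118 dits

Note: Binary entropy is maximized at p=0.5 (H=1 bit) and minimized at p=0 or p=1 (H=0).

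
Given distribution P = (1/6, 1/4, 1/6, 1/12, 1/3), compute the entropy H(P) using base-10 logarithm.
0.6589 dits

Shannon entropy is H(X) = -Σ p(x) log p(x).

For P = (1/6, 1/4, 1/6, 1/12, 1/3):
H = -1/6 × log_10(1/6) -1/4 × log_10(1/4) -1/6 × log_10(1/6) -1/12 × log_10(1/12) -1/3 × log_10(1/3)
H = 0.6589 dits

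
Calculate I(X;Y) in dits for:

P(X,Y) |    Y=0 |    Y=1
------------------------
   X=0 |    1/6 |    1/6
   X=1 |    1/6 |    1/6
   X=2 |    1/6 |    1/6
0.0000 dits

Mutual information: I(X;Y) = H(X) + H(Y) - H(X,Y)

Marginals:
P(X) = (1/3, 1/3, 1/3), H(X) = 0.4771 dits
P(Y) = (1/2, 1/2), H(Y) = 0.3010 dits

Joint entropy: H(X,Y) = 0.7782 dits

I(X;Y) = 0.4771 + 0.3010 - 0.7782 = 0.0000 dits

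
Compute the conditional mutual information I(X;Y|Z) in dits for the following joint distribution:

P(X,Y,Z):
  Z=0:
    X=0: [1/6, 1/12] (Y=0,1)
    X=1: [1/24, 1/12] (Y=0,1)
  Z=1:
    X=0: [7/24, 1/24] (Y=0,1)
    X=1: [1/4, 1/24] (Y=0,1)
0.0083 dits

Conditional mutual information: I(X;Y|Z) = H(X|Z) + H(Y|Z) - H(X,Y|Z)

H(Z) = 0.2873
H(X,Z) = 0.5785 → H(X|Z) = 0.2912
H(Y,Z) = 0.5058 → H(Y|Z) = 0.2185
H(X,Y,Z) = 0.7887 → H(X,Y|Z) = 0.5014

I(X;Y|Z) = 0.2912 + 0.2185 - 0.5014 = 0.0083 dits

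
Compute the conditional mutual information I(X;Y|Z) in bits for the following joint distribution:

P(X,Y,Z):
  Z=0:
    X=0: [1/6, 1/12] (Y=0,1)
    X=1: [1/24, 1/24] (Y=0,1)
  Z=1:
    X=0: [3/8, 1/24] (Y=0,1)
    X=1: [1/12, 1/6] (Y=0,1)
0.1776 bits

Conditional mutual information: I(X;Y|Z) = H(X|Z) + H(Y|Z) - H(X,Y|Z)

H(Z) = 0.9183
H(X,Z) = 1.8250 → H(X|Z) = 0.9067
H(Y,Z) = 1.8338 → H(Y|Z) = 0.9155
H(X,Y,Z) = 2.5629 → H(X,Y|Z) = 1.6446

I(X;Y|Z) = 0.9067 + 0.9155 - 1.6446 = 0.1776 bits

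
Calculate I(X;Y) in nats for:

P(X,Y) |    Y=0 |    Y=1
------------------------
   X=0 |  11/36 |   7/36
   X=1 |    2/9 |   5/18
0.0140 nats

Mutual information: I(X;Y) = H(X) + H(Y) - H(X,Y)

Marginals:
P(X) = (1/2, 1/2), H(X) = 0.6931 nats
P(Y) = (19/36, 17/36), H(Y) = 0.6916 nats

Joint entropy: H(X,Y) = 1.3708 nats

I(X;Y) = 0.6931 + 0.6916 - 1.3708 = 0.0140 nats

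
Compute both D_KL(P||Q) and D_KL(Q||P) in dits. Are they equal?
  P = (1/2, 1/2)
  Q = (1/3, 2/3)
D_KL(P||Q) = 0.0256, D_KL(Q||P) = 0.0246

KL divergence is not symmetric: D_KL(P||Q) ≠ D_KL(Q||P) in general.

D_KL(P||Q) = 0.0256 dits
D_KL(Q||P) = 0.0246 dits

No, they are not equal!

This asymmetry is why KL divergence is not a true distance metric.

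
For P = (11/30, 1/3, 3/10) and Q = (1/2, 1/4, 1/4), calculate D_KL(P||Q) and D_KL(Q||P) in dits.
D_KL(P||Q) = 0.0160, D_KL(Q||P) = 0.0163

KL divergence is not symmetric: D_KL(P||Q) ≠ D_KL(Q||P) in general.

D_KL(P||Q) = 0.0160 dits
D_KL(Q||P) = 0.0163 dits

No, they are not equal!

This asymmetry is why KL divergence is not a true distance metric.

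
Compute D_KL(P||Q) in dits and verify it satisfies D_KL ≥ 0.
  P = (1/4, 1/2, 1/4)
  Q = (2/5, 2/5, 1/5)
0.0217 dits

KL divergence satisfies the Gibbs inequality: D_KL(P||Q) ≥ 0 for all distributions P, Q.

D_KL(P||Q) = Σ p(x) log(p(x)/q(x))
Term by term:
  x=0: 1/4 × log_10[(1/4)/(2/5)] = -0.0510
  x=1: 1/2 × log_10[(1/2)/(2/5)] = 0.0485
  x=2: 1/4 × log_10[(1/4)/(1/5)] = 0.0242
D_KL(P||Q) = 0.0217 dits

D_KL(P||Q) = 0.0217 ≥ 0 ✓

This non-negativity is a fundamental property: relative entropy cannot be negative because it measures how different Q is from P.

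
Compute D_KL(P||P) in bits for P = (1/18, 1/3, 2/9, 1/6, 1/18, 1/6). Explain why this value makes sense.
0.0000 bits

KL divergence satisfies the Gibbs inequality: D_KL(P||Q) ≥ 0 for all distributions P, Q.

D_KL(P||Q) = Σ p(x) log(p(x)/q(x))
Each term is p(x) × log_2(p(x)/p(x)) = p(x) × log_2(1) = 0, so the sum is 0.
D_KL(P||Q) = 0.0000 bits

When P = Q, the KL divergence is exactly 0, as there is no 'divergence' between identical distributions.

This non-negativity is a fundamental property: relative entropy cannot be negative because it measures how different Q is from P.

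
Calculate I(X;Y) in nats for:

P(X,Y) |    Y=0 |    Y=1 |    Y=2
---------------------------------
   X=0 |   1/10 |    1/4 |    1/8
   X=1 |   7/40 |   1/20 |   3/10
0.1190 nats

Mutual information: I(X;Y) = H(X) + H(Y) - H(X,Y)

Marginals:
P(X) = (19/40, 21/40), H(X) = 0.6919 nats
P(Y) = (11/40, 3/10, 17/40), H(Y) = 1.0799 nats

Joint entropy: H(X,Y) = 1.6528 nats

I(X;Y) = 0.6919 + 1.0799 - 1.6528 = 0.1190 nats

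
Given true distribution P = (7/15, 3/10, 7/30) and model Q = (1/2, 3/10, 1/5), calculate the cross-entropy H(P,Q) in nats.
1.0602 nats

Cross-entropy: H(P,Q) = -Σ p(x) log q(x)

Alternatively: H(P,Q) = H(P) + D_KL(P||Q)
H(P) = 1.0564 nats
D_KL(P||Q) = 0.0038 nats

H(P,Q) = 1.0564 + 0.0038 = 1.0602 nats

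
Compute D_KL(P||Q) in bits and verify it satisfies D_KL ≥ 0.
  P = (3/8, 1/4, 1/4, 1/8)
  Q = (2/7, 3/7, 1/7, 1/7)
0.1305 bits

KL divergence satisfies the Gibbs inequality: D_KL(P||Q) ≥ 0 for all distributions P, Q.

D_KL(P||Q) = Σ p(x) log(p(x)/q(x))
Term by term:
  x=0: 3/8 × log_2[(3/8)/(2/7)] = 0.1471
  x=1: 1/4 × log_2[(1/4)/(3/7)] = -0.1944
  x=2: 1/4 × log_2[(1/4)/(1/7)] = 0.2018
  x=3: 1/8 × log_2[(1/8)/(1/7)] = -0.0241
D_KL(P||Q) = 0.1305 bits

D_KL(P||Q) = 0.1305 ≥ 0 ✓

This non-negativity is a fundamental property: relative entropy cannot be negative because it measures how different Q is from P.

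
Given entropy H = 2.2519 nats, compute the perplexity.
9.5058

Perplexity is e^H (or exp(H) for natural log).

H = 2.2519 nats
Perplexity = e^2.2519 = 9.5058

Interpretation: The model's uncertainty is equivalent to choosing uniformly among 9.5 options.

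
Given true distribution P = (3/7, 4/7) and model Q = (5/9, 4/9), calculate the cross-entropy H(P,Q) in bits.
1.0320 bits

Cross-entropy: H(P,Q) = -Σ p(x) log q(x)

Alternatively: H(P,Q) = H(P) + D_KL(P||Q)
H(P) = 0.9852 bits
D_KL(P||Q) = 0.0467 bits

H(P,Q) = 0.9852 + 0.0467 = 1.0320 bits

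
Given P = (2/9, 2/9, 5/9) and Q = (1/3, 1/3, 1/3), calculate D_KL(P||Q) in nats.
0.1036 nats

KL divergence: D_KL(P||Q) = Σ p(x) log(p(x)/q(x))

Computing term by term:
  x=0: 2/9 × log_e[(2/9)/(1/3)] = 2/9 × -0.4055 = -0.0901
  x=1: 2/9 × log_e[(2/9)/(1/3)] = 2/9 × -0.4055 = -0.0901
  x=2: 5/9 × log_e[(5/9)/(1/3)] = 5/9 × 0.5108 = 0.2838

D_KL(P||Q) = 0.1036 nats

Note: KL divergence is always non-negative and equals 0 iff P = Q.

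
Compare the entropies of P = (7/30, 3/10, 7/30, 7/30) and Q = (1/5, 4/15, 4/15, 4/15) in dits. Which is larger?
P

Computing entropies in dits:
H(P) = 0.5993
H(Q) = 0.5990

Distribution P has higher entropy.

Intuition: The distribution closer to uniform (more spread out) has higher entropy.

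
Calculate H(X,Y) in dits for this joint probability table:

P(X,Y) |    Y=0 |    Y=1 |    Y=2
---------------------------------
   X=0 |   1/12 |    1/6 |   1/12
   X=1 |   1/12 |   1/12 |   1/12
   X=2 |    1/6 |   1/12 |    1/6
0.9287 dits

Joint entropy is H(X,Y) = -Σ_{x,y} p(x,y) log p(x,y).

Summing over all non-zero entries:
H(X,Y) = -[1/12·log_10(1/12) + 1/6·log_10(1/6) + 1/12·log_10(1/12) + 1/12·log_10(1/12) + 1/12·log_10(1/12) + 1/12·log_10(1/12) + 1/6·log_10(1/6) + 1/12·log_10(1/12) + 1/6·log_10(1/6)]
H(X,Y) = 0.9287 dits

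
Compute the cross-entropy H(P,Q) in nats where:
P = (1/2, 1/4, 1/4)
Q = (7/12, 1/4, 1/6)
1.0640 nats

Cross-entropy: H(P,Q) = -Σ p(x) log q(x)

Alternatively: H(P,Q) = H(P) + D_KL(P||Q)
H(P) = 1.0397 nats
D_KL(P||Q) = 0.0243 nats

H(P,Q) = 1.0397 + 0.0243 = 1.0640 nats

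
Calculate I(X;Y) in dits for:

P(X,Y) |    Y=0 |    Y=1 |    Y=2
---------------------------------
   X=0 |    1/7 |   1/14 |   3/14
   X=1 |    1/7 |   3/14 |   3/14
0.0118 dits

Mutual information: I(X;Y) = H(X) + H(Y) - H(X,Y)

Marginals:
P(X) = (3/7, 4/7), H(X) = 0.2966 dits
P(Y) = (2/7, 2/7, 3/7), H(Y) = 0.4686 dits

Joint entropy: H(X,Y) = 0.7534 dits

I(X;Y) = 0.2966 + 0.4686 - 0.7534 = 0.0118 dits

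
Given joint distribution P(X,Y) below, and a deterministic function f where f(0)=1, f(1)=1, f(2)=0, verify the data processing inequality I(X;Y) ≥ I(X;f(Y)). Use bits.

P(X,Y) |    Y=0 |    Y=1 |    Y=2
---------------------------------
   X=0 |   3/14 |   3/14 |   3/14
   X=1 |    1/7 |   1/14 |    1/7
I(X;Y) = 0.0150, I(X;f(Y)) = 0.0032, inequality holds: 0.0150 ≥ 0.0032

Data Processing Inequality: For any Markov chain X → Y → Z, we have I(X;Y) ≥ I(X;Z).

Here Z = f(Y) is a deterministic function of Y, forming X → Y → Z.

Original I(X;Y) = 0.0150 bits

After applying f:
P(X,Z) where Z=f(Y):
- P(X,Z=0) = P(X,Y=2)
- P(X,Z=1) = P(X,Y=0) + P(X,Y=1)

I(X;Z) = I(X;f(Y)) = 0.0032 bits

Verification: 0.0150 ≥ 0.0032 ✓

Information cannot be created by processing; the function f can only lose information about X.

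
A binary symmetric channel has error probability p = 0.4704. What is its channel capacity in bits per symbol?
0.0025 bits

For a binary symmetric channel (BSC) with error probability p:
Capacity C = 1 - H(p) bits per symbol

where H(p) = -p log₂(p) - (1-p) log₂(1-p) is the binary entropy function.

H(0.4704) = 0.9975 bits
C = 1 - 0.9975 = 0.0025 bits per symbol

This means we can reliably transmit up to 0.0025 bits of information per channel use.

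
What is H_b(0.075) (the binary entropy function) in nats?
0.2664 nats

The binary entropy function is:
H(p) = -p log(p) - (1-p) log(1-p)

H(0.075) = -0.075 × log_e(0.075) - 0.925 × log_e(0.925)
H(0.075) = 0.2664 nats

Note: Binary entropy is maximized at p=0.5 (H=1 bit) and minimized at p=0 or p=1 (H=0).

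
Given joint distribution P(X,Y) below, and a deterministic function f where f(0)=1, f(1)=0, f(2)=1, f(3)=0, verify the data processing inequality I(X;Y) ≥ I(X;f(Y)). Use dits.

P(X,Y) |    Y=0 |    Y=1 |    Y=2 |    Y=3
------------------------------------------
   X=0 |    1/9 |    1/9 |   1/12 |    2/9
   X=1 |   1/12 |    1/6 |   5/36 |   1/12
I(X;Y) = 0.0199, I(X;f(Y)) = 0.0023, inequality holds: 0.0199 ≥ 0.0023

Data Processing Inequality: For any Markov chain X → Y → Z, we have I(X;Y) ≥ I(X;Z).

Here Z = f(Y) is a deterministic function of Y, forming X → Y → Z.

Original I(X;Y) = 0.0199 dits

After applying f:
P(X,Z) where Z=f(Y):
- P(X,Z=0) = P(X,Y=1) + P(X,Y=3)
- P(X,Z=1) = P(X,Y=0) + P(X,Y=2)

I(X;Z) = I(X;f(Y)) = 0.0023 dits

Verification: 0.0199 ≥ 0.0023 ✓

Information cannot be created by processing; the function f can only lose information about X.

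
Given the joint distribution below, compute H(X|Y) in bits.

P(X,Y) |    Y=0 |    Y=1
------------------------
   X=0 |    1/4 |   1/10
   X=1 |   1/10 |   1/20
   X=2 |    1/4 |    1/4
1.4095 bits

Using the chain rule: H(X|Y) = H(X,Y) - H(Y)

First, compute H(X,Y) = 2.3805 bits

Marginal P(Y) = (3/5, 2/5)
H(Y) = 0.9710 bits

H(X|Y) = H(X,Y) - H(Y) = 2.3805 - 0.9710 = 1.4095 bits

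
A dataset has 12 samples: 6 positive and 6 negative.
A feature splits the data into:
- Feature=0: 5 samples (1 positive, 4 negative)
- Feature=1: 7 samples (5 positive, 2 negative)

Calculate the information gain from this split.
0.1957 bits

Information Gain = H(Y) - H(Y|Feature)

Before split:
P(positive) = 6/12 = 0.5000
H(Y) = 1.0000 bits

After split:
Feature=0: H = 0.7219 bits (weight = 5/12)
Feature=1: H = 0.8631 bits (weight = 7/12)
H(Y|Feature) = (5/12)×0.7219 + (7/12)×0.8631 = 0.8043 bits

Information Gain = 1.0000 - 0.8043 = 0.1957 bits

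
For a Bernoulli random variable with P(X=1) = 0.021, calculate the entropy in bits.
0.1470 bits

The binary entropy function is:
H(p) = -p log(p) - (1-p) log(1-p)

H(0.021) = -0.021 × log_2(0.021) - 0.979 × log_2(0.979)
H(0.021) = 0.1470 bits

Note: Binary entropy is maximized at p=0.5 (H=1 bit) and minimized at p=0 or p=1 (H=0).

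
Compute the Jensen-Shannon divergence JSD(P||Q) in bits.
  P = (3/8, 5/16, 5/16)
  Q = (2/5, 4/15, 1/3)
0.0018 bits

Jensen-Shannon divergence is:
JSD(P||Q) = 0.5 × D_KL(P||M) + 0.5 × D_KL(Q||M)
where M = 0.5 × (P + Q) is the mixture distribution.

M = 0.5 × (3/8, 5/16, 5/16) + 0.5 × (2/5, 4/15, 1/3) = (0.3875, 0.289583, 0.322917)

D_KL(P||M) = 0.0018 bits
D_KL(Q||M) = 0.0019 bits

JSD(P||Q) = 0.5 × 0.0018 + 0.5 × 0.0019 = 0.0018 bits

Unlike KL divergence, JSD is symmetric and bounded: 0 ≤ JSD ≤ log(2).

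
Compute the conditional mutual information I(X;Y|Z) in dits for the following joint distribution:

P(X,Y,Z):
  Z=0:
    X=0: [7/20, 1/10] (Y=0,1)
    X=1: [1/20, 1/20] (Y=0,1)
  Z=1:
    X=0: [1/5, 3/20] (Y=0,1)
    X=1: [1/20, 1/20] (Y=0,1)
0.0067 dits

Conditional mutual information: I(X;Y|Z) = H(X|Z) + H(Y|Z) - H(X,Y|Z)

H(Z) = 0.2989
H(X,Z) = 0.5156 → H(X|Z) = 0.2168
H(Y,Z) = 0.5731 → H(Y|Z) = 0.2742
H(X,Y,Z) = 0.7832 → H(X,Y|Z) = 0.4843

I(X;Y|Z) = 0.2168 + 0.2742 - 0.4843 = 0.0067 dits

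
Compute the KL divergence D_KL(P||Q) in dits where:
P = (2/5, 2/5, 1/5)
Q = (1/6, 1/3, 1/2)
0.1042 dits

KL divergence: D_KL(P||Q) = Σ p(x) log(p(x)/q(x))

Computing term by term:
  x=0: 2/5 × log_10[(2/5)/(1/6)] = 2/5 × 0.3802 = 0.1521
  x=1: 2/5 × log_10[(2/5)/(1/3)] = 2/5 × 0.0792 = 0.0317
  x=2: 1/5 × log_10[(1/5)/(1/2)] = 1/5 × -0.3979 = -0.0796

D_KL(P||Q) = 0.1042 dits

Note: KL divergence is always non-negative and equals 0 iff P = Q.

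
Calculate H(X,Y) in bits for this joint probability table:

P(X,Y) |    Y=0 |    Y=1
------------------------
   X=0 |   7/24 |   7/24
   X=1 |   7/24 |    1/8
1.9304 bits

Joint entropy is H(X,Y) = -Σ_{x,y} p(x,y) log p(x,y).

Summing over all non-zero entries:
H(X,Y) = -[7/24·log_2(7/24) + 7/24·log_2(7/24) + 7/24·log_2(7/24) + 1/8·log_2(1/8)]
H(X,Y) = 1.9304 bits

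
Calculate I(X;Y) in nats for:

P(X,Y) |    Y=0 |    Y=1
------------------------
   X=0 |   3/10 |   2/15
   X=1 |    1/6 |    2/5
0.0802 nats

Mutual information: I(X;Y) = H(X) + H(Y) - H(X,Y)

Marginals:
P(X) = (13/30, 17/30), H(X) = 0.6842 nats
P(Y) = (7/15, 8/15), H(Y) = 0.6909 nats

Joint entropy: H(X,Y) = 1.2950 nats

I(X;Y) = 0.6842 + 0.6909 - 1.2950 = 0.0802 nats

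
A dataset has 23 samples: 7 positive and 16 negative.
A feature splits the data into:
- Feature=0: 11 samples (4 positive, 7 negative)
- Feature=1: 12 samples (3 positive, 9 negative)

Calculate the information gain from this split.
0.0110 bits

Information Gain = H(Y) - H(Y|Feature)

Before split:
P(positive) = 7/23 = 0.3043
H(Y) = 0.8865 bits

After split:
Feature=0: H = 0.9457 bits (weight = 11/23)
Feature=1: H = 0.8113 bits (weight = 12/23)
H(Y|Feature) = (11/23)×0.9457 + (12/23)×0.8113 = 0.8755 bits

Information Gain = 0.8865 - 0.8755 = 0.0110 bits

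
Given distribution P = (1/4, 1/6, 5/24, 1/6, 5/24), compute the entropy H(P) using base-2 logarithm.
2.3046 bits

Shannon entropy is H(X) = -Σ p(x) log p(x).

For P = (1/4, 1/6, 5/24, 1/6, 5/24):
H = -1/4 × log_2(1/4) -1/6 × log_2(1/6) -5/24 × log_2(5/24) -1/6 × log_2(1/6) -5/24 × log_2(5/24)
H = 2.3046 bits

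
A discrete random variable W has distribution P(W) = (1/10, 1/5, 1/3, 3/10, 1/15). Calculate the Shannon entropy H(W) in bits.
2.1064 bits

Shannon entropy is H(X) = -Σ p(x) log p(x).

For P = (1/10, 1/5, 1/3, 3/10, 1/15):
H = -1/10 × log_2(1/10) -1/5 × log_2(1/5) -1/3 × log_2(1/3) -3/10 × log_2(3/10) -1/15 × log_2(1/15)
H = 2.1064 bits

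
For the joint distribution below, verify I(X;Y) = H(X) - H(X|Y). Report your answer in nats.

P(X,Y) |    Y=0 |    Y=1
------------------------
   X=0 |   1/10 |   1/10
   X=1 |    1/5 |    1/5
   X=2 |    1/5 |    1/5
I(X;Y) = 0.0000 nats

Mutual information has multiple equivalent forms:
- I(X;Y) = H(X) - H(X|Y)
- I(X;Y) = H(Y) - H(Y|X)
- I(X;Y) = H(X) + H(Y) - H(X,Y)

Computing all quantities:
H(X) = 1.0549, H(Y) = 0.6931, H(X,Y) = 1.7481
H(X|Y) = 1.0549, H(Y|X) = 0.6931

Verification:
H(X) - H(X|Y) = 1.0549 - 1.0549 = 0.0000
H(Y) - H(Y|X) = 0.6931 - 0.6931 = 0.0000
H(X) + H(Y) - H(X,Y) = 1.0549 + 0.6931 - 1.7481 = 0.0000

All forms give I(X;Y) = 0.0000 nats. ✓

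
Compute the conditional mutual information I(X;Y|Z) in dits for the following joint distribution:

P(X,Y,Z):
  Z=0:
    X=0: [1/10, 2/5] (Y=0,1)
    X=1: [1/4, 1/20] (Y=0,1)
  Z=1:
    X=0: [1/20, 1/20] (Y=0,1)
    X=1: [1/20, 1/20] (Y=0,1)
0.0707 dits

Conditional mutual information: I(X;Y|Z) = H(X|Z) + H(Y|Z) - H(X,Y|Z)

H(Z) = 0.2173
H(X,Z) = 0.5074 → H(X|Z) = 0.2901
H(Y,Z) = 0.5156 → H(Y|Z) = 0.2983
H(X,Y,Z) = 0.7349 → H(X,Y|Z) = 0.5176

I(X;Y|Z) = 0.2901 + 0.2983 - 0.5176 = 0.0707 dits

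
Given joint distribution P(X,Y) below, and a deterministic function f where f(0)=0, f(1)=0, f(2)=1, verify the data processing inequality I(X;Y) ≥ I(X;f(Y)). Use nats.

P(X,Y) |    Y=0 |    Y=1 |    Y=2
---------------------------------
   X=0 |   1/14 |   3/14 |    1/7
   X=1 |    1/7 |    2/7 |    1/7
I(X;Y) = 0.0070, I(X;f(Y)) = 0.0041, inequality holds: 0.0070 ≥ 0.0041

Data Processing Inequality: For any Markov chain X → Y → Z, we have I(X;Y) ≥ I(X;Z).

Here Z = f(Y) is a deterministic function of Y, forming X → Y → Z.

Original I(X;Y) = 0.0070 nats

After applying f:
P(X,Z) where Z=f(Y):
- P(X,Z=0) = P(X,Y=0) + P(X,Y=1)
- P(X,Z=1) = P(X,Y=2)

I(X;Z) = I(X;f(Y)) = 0.0041 nats

Verification: 0.0070 ≥ 0.0041 ✓

Information cannot be created by processing; the function f can only lose information about X.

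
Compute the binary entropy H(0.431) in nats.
0.6836 nats

The binary entropy function is:
H(p) = -p log(p) - (1-p) log(1-p)

H(0.431) = -0.431 × log_e(0.431) - 0.569 × log_e(0.569)
H(0.431) = 0.6836 nats

Note: Binary entropy is maximized at p=0.5 (H=1 bit) and minimized at p=0 or p=1 (H=0).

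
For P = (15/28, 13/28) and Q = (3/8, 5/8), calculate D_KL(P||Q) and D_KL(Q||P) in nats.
D_KL(P||Q) = 0.0531, D_KL(Q||P) = 0.0520

KL divergence is not symmetric: D_KL(P||Q) ≠ D_KL(Q||P) in general.

D_KL(P||Q) = 0.0531 nats
D_KL(Q||P) = 0.0520 nats

No, they are not equal!

This asymmetry is why KL divergence is not a true distance metric.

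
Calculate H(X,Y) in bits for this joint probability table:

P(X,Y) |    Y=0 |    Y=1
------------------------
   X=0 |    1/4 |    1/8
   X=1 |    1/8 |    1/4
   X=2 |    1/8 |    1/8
2.5000 bits

Joint entropy is H(X,Y) = -Σ_{x,y} p(x,y) log p(x,y).

Summing over all non-zero entries:
H(X,Y) = -[1/4·log_2(1/4) + 1/8·log_2(1/8) + 1/8·log_2(1/8) + 1/4·log_2(1/4) + 1/8·log_2(1/8) + 1/8·log_2(1/8)]
H(X,Y) = 2.5000 bits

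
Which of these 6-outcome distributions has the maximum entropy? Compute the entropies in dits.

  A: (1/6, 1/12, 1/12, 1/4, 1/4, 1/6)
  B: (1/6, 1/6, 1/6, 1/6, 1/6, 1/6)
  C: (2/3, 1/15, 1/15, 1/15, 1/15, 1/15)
B

For a discrete distribution over n outcomes, entropy is maximized by the uniform distribution.

Computing entropies:
H(A) = 0.7403 dits
H(B) = 0.7782 dits
H(C) = 0.5094 dits

The uniform distribution (where all probabilities equal 1/6) achieves the maximum entropy of log_10(6) = 0.7782 dits.

Distribution B has the highest entropy.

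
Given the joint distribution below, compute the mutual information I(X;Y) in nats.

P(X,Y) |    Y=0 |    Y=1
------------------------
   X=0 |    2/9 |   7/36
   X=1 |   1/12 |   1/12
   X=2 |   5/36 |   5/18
0.0183 nats

Mutual information: I(X;Y) = H(X) + H(Y) - H(X,Y)

Marginals:
P(X) = (5/12, 1/6, 5/12), H(X) = 1.0282 nats
P(Y) = (4/9, 5/9), H(Y) = 0.6870 nats

Joint entropy: H(X,Y) = 1.6968 nats

I(X;Y) = 1.0282 + 0.6870 - 1.6968 = 0.0183 nats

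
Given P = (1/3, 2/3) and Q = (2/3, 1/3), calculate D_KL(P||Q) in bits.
0.3333 bits

KL divergence: D_KL(P||Q) = Σ p(x) log(p(x)/q(x))

Computing term by term:
  x=0: 1/3 × log_2[(1/3)/(2/3)] = 1/3 × -1.0000 = -0.3333
  x=1: 2/3 × log_2[(2/3)/(1/3)] = 2/3 × 1.0000 = 0.6667

D_KL(P||Q) = 0.3333 bits

Note: KL divergence is always non-negative and equals 0 iff P = Q.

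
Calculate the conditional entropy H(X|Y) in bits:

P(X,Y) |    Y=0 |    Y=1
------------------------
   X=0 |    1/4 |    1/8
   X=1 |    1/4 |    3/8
0.9056 bits

Using the chain rule: H(X|Y) = H(X,Y) - H(Y)

First, compute H(X,Y) = 1.9056 bits

Marginal P(Y) = (1/2, 1/2)
H(Y) = 1.0000 bits

H(X|Y) = H(X,Y) - H(Y) = 1.9056 - 1.0000 = 0.9056 bits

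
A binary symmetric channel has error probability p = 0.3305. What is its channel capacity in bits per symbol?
0.0846 bits

For a binary symmetric channel (BSC) with error probability p:
Capacity C = 1 - H(p) bits per symbol

where H(p) = -p log₂(p) - (1-p) log₂(1-p) is the binary entropy function.

H(0.3305) = 0.9154 bits
C = 1 - 0.9154 = 0.0846 bits per symbol

This means we can reliably transmit up to 0.0846 bits of information per channel use.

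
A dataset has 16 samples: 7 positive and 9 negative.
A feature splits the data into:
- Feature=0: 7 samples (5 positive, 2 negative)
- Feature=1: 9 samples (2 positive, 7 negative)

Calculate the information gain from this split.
0.1812 bits

Information Gain = H(Y) - H(Y|Feature)

Before split:
P(positive) = 7/16 = 0.4375
H(Y) = 0.9887 bits

After split:
Feature=0: H = 0.8631 bits (weight = 7/16)
Feature=1: H = 0.7642 bits (weight = 9/16)
H(Y|Feature) = (7/16)×0.8631 + (9/16)×0.7642 = 0.8075 bits

Information Gain = 0.9887 - 0.8075 = 0.1812 bits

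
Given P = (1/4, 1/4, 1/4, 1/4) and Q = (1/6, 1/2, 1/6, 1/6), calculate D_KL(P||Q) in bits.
0.1887 bits

KL divergence: D_KL(P||Q) = Σ p(x) log(p(x)/q(x))

Computing term by term:
  x=0: 1/4 × log_2[(1/4)/(1/6)] = 1/4 × 0.5850 = 0.1462
  x=1: 1/4 × log_2[(1/4)/(1/2)] = 1/4 × -1.0000 = -0.2500
  x=2: 1/4 × log_2[(1/4)/(1/6)] = 1/4 × 0.5850 = 0.1462
  x=3: 1/4 × log_2[(1/4)/(1/6)] = 1/4 × 0.5850 = 0.1462

D_KL(P||Q) = 0.1887 bits

Note: KL divergence is always non-negative and equals 0 iff P = Q.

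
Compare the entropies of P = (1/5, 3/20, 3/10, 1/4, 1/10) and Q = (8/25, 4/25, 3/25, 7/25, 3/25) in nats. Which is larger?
P

Computing entropies in nats:
H(P) = 1.5445
H(Q) = 1.5231

Distribution P has higher entropy.

Intuition: The distribution closer to uniform (more spread out) has higher entropy.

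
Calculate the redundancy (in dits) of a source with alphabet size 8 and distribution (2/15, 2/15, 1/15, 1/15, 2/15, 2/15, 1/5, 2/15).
0.0231 dits

Redundancy measures how far a source is from maximum entropy:
R = H_max - H(X)

Maximum entropy for 8 symbols: H_max = log_10(8) = 0.9031 dits
Actual entropy: H(X) = 0.8800 dits
Redundancy: R = 0.9031 - 0.8800 = 0.0231 dits

This redundancy represents potential for compression: the source could be compressed by 0.0231 dits per symbol.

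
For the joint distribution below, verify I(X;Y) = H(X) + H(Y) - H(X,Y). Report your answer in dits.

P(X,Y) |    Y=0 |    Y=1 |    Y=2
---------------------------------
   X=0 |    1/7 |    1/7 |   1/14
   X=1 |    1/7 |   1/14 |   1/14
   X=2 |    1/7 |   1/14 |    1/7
I(X;Y) = 0.0123 dits

Mutual information has multiple equivalent forms:
- I(X;Y) = H(X) - H(X|Y)
- I(X;Y) = H(Y) - H(Y|X)
- I(X;Y) = H(X) + H(Y) - H(X,Y)

Computing all quantities:
H(X) = 0.4748, H(Y) = 0.4686, H(X,Y) = 0.9311
H(X|Y) = 0.4625, H(Y|X) = 0.4563

Verification:
H(X) - H(X|Y) = 0.4748 - 0.4625 = 0.0123
H(Y) - H(Y|X) = 0.4686 - 0.4563 = 0.0123
H(X) + H(Y) - H(X,Y) = 0.4748 + 0.4686 - 0.9311 = 0.0123

All forms give I(X;Y) = 0.0123 dits. ✓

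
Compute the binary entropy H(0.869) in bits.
0.5602 bits

The binary entropy function is:
H(p) = -p log(p) - (1-p) log(1-p)

H(0.869) = -0.869 × log_2(0.869) - 0.131 × log_2(0.131)
H(0.869) = 0.5602 bits

Note: Binary entropy is maximized at p=0.5 (H=1 bit) and minimized at p=0 or p=1 (H=0).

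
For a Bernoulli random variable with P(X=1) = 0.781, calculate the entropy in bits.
0.7583 bits

The binary entropy function is:
H(p) = -p log(p) - (1-p) log(1-p)

H(0.781) = -0.781 × log_2(0.781) - 0.219 × log_2(0.219)
H(0.781) = 0.7583 bits

Note: Binary entropy is maximized at p=0.5 (H=1 bit) and minimized at p=0 or p=1 (H=0).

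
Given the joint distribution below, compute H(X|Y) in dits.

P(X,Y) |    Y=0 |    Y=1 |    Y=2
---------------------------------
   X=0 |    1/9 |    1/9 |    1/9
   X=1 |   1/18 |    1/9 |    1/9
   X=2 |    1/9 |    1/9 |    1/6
0.4685 dits

Using the chain rule: H(X|Y) = H(X,Y) - H(Y)

First, compute H(X,Y) = 0.9416 dits

Marginal P(Y) = (5/18, 1/3, 7/18)
H(Y) = 0.4731 dits

H(X|Y) = H(X,Y) - H(Y) = 0.9416 - 0.4731 = 0.4685 dits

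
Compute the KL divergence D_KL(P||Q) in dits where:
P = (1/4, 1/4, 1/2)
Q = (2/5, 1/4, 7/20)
0.0264 dits

KL divergence: D_KL(P||Q) = Σ p(x) log(p(x)/q(x))

Computing term by term:
  x=0: 1/4 × log_10[(1/4)/(2/5)] = 1/4 × -0.2041 = -0.0510
  x=1: 1/4 × log_10[(1/4)/(1/4)] = 1/4 × 0.0000 = 0.0000
  x=2: 1/2 × log_10[(1/2)/(7/20)] = 1/2 × 0.1549 = 0.0775

D_KL(P||Q) = 0.0264 dits

Note: KL divergence is always non-negative and equals 0 iff P = Q.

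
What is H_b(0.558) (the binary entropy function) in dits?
0.2981 dits

The binary entropy function is:
H(p) = -p log(p) - (1-p) log(1-p)

H(0.558) = -0.558 × log_10(0.558) - 0.442 × log_10(0.442)
H(0.558) = 0.2981 dits

Note: Binary entropy is maximized at p=0.5 (H=1 bit) and minimized at p=0 or p=1 (H=0).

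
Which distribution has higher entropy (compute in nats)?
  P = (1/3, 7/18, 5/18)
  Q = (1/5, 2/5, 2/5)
P

Computing entropies in nats:
H(P) = 1.0893
H(Q) = 1.0549

Distribution P has higher entropy.

Intuition: The distribution closer to uniform (more spread out) has higher entropy.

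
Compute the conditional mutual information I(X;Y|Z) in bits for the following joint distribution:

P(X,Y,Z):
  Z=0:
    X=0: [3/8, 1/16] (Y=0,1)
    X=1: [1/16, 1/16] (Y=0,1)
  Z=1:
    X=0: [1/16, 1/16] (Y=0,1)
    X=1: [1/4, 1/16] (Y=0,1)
0.0730 bits

Conditional mutual information: I(X;Y|Z) = H(X|Z) + H(Y|Z) - H(X,Y|Z)

H(Z) = 0.9887
H(X,Z) = 1.7962 → H(X|Z) = 0.8075
H(Y,Z) = 1.7962 → H(Y|Z) = 0.8075
H(X,Y,Z) = 2.5306 → H(X,Y|Z) = 1.5419

I(X;Y|Z) = 0.8075 + 0.8075 - 1.5419 = 0.0730 bits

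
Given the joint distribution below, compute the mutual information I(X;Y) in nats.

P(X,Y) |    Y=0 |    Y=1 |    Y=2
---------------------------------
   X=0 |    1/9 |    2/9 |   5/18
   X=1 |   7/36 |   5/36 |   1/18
0.0772 nats

Mutual information: I(X;Y) = H(X) + H(Y) - H(X,Y)

Marginals:
P(X) = (11/18, 7/18), H(X) = 0.6682 nats
P(Y) = (11/36, 13/36, 1/3), H(Y) = 1.0963 nats

Joint entropy: H(X,Y) = 1.6874 nats

I(X;Y) = 0.6682 + 1.0963 - 1.6874 = 0.0772 nats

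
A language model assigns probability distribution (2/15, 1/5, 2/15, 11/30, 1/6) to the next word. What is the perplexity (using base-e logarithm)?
4.5984

Perplexity is e^H (or exp(H) for natural log).

First, H = -Σ p log p = 1.5257 nats
Perplexity = e^1.5257 = 4.5984

Interpretation: The model's uncertainty is equivalent to choosing uniformly among 4.6 options.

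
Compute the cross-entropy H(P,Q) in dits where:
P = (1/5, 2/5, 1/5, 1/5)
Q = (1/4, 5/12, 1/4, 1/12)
0.6087 dits

Cross-entropy: H(P,Q) = -Σ p(x) log q(x)

Alternatively: H(P,Q) = H(P) + D_KL(P||Q)
H(P) = 0.5786 dits
D_KL(P||Q) = 0.0302 dits

H(P,Q) = 0.5786 + 0.0302 = 0.6087 dits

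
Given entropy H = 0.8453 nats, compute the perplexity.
2.3287

Perplexity is e^H (or exp(H) for natural log).

H = 0.8453 nats
Perplexity = e^0.8453 = 2.3287

Interpretation: The model's uncertainty is equivalent to choosing uniformly among 2.3 options.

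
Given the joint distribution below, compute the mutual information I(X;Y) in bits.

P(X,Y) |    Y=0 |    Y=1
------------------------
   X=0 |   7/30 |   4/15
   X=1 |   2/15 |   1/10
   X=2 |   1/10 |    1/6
0.0140 bits

Mutual information: I(X;Y) = H(X) + H(Y) - H(X,Y)

Marginals:
P(X) = (1/2, 7/30, 4/15), H(X) = 1.4984 bits
P(Y) = (7/15, 8/15), H(Y) = 0.9968 bits

Joint entropy: H(X,Y) = 2.4812 bits

I(X;Y) = 1.4984 + 0.9968 - 2.4812 = 0.0140 bits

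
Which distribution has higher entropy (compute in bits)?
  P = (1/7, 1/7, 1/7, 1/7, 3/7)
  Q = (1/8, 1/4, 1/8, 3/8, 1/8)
Q

Computing entropies in bits:
H(P) = 2.1281
H(Q) = 2.1556

Distribution Q has higher entropy.

Intuition: The distribution closer to uniform (more spread out) has higher entropy.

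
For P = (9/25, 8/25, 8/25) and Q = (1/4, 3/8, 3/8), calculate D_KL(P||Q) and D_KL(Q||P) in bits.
D_KL(P||Q) = 0.0429, D_KL(Q||P) = 0.0401

KL divergence is not symmetric: D_KL(P||Q) ≠ D_KL(Q||P) in general.

D_KL(P||Q) = 0.0429 bits
D_KL(Q||P) = 0.0401 bits

No, they are not equal!

This asymmetry is why KL divergence is not a true distance metric.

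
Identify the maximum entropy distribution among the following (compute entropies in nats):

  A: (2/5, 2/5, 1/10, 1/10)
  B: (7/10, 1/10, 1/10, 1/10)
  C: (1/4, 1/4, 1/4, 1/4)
C

For a discrete distribution over n outcomes, entropy is maximized by the uniform distribution.

Computing entropies:
H(A) = 1.1935 nats
H(B) = 0.9404 nats
H(C) = 1.3863 nats

The uniform distribution (where all probabilities equal 1/4) achieves the maximum entropy of log_e(4) = 1.3863 nats.

Distribution C has the highest entropy.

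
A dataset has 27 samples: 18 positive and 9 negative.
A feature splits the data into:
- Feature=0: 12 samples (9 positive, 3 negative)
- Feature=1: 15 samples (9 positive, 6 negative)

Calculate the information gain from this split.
0.0183 bits

Information Gain = H(Y) - H(Y|Feature)

Before split:
P(positive) = 18/27 = 0.6667
H(Y) = 0.9183 bits

After split:
Feature=0: H = 0.8113 bits (weight = 12/27)
Feature=1: H = 0.9710 bits (weight = 15/27)
H(Y|Feature) = (12/27)×0.8113 + (15/27)×0.9710 = 0.9000 bits

Information Gain = 0.9183 - 0.9000 = 0.0183 bits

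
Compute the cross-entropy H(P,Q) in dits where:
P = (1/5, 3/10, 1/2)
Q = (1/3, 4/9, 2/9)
0.5277 dits

Cross-entropy: H(P,Q) = -Σ p(x) log q(x)

Alternatively: H(P,Q) = H(P) + D_KL(P||Q)
H(P) = 0.4472 dits
D_KL(P||Q) = 0.0805 dits

H(P,Q) = 0.4472 + 0.0805 = 0.5277 dits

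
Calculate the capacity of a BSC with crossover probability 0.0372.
0.7707 bits

For a binary symmetric channel (BSC) with error probability p:
Capacity C = 1 - H(p) bits per symbol

where H(p) = -p log₂(p) - (1-p) log₂(1-p) is the binary entropy function.

H(0.0372) = 0.2293 bits
C = 1 - 0.2293 = 0.7707 bits per symbol

This means we can reliably transmit up to 0.7707 bits of information per channel use.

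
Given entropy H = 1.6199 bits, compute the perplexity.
3.0735

Perplexity is 2^H (or exp(H) for natural log).

H = 1.6199 bits
Perplexity = 2^1.6199 = 3.0735

Interpretation: The model's uncertainty is equivalent to choosing uniformly among 3.1 options.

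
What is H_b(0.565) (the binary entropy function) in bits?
0.9878 bits

The binary entropy function is:
H(p) = -p log(p) - (1-p) log(1-p)

H(0.565) = -0.565 × log_2(0.565) - 0.435 × log_2(0.435)
H(0.565) = 0.9878 bits

Note: Binary entropy is maximized at p=0.5 (H=1 bit) and minimized at p=0 or p=1 (H=0).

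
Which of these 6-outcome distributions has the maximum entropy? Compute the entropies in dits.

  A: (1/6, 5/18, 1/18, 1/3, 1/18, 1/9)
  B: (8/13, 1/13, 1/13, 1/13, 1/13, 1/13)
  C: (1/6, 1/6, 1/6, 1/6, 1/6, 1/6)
C

For a discrete distribution over n outcomes, entropy is maximized by the uniform distribution.

Computing entropies:
H(A) = 0.6888 dits
H(B) = 0.5582 dits
H(C) = 0.7782 dits

The uniform distribution (where all probabilities equal 1/6) achieves the maximum entropy of log_10(6) = 0.7782 dits.

Distribution C has the highest entropy.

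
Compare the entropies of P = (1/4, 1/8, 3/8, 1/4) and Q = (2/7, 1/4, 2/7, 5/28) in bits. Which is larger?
Q

Computing entropies in bits:
H(P) = 1.9056
H(Q) = 1.9766

Distribution Q has higher entropy.

Intuition: The distribution closer to uniform (more spread out) has higher entropy.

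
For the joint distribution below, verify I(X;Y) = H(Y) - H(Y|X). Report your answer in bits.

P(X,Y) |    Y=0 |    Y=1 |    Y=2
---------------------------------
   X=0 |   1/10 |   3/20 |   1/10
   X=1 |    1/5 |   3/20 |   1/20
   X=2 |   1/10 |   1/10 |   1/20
I(X;Y) = 0.0344 bits

Mutual information has multiple equivalent forms:
- I(X;Y) = H(X) - H(X|Y)
- I(X;Y) = H(Y) - H(Y|X)
- I(X;Y) = H(X) + H(Y) - H(X,Y)

Computing all quantities:
H(X) = 1.5589, H(Y) = 1.5219, H(X,Y) = 3.0464
H(X|Y) = 1.5245, H(Y|X) = 1.4876

Verification:
H(X) - H(X|Y) = 1.5589 - 1.5245 = 0.0344
H(Y) - H(Y|X) = 1.5219 - 1.4876 = 0.0344
H(X) + H(Y) - H(X,Y) = 1.5589 + 1.5219 - 3.0464 = 0.0344

All forms give I(X;Y) = 0.0344 bits. ✓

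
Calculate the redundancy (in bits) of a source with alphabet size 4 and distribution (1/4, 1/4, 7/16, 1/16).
0.2282 bits

Redundancy measures how far a source is from maximum entropy:
R = H_max - H(X)

Maximum entropy for 4 symbols: H_max = log_2(4) = 2.0000 bits
Actual entropy: H(X) = 1.7718 bits
Redundancy: R = 2.0000 - 1.7718 = 0.2282 bits

This redundancy represents potential for compression: the source could be compressed by 0.2282 bits per symbol.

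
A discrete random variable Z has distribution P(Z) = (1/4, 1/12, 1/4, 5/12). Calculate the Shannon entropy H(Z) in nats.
1.2650 nats

Shannon entropy is H(X) = -Σ p(x) log p(x).

For P = (1/4, 1/12, 1/4, 5/12):
H = -1/4 × log_e(1/4) -1/12 × log_e(1/12) -1/4 × log_e(1/4) -5/12 × log_e(5/12)
H = 1.2650 nats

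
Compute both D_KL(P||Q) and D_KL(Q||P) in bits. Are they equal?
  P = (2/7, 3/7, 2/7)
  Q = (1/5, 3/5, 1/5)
D_KL(P||Q) = 0.0860, D_KL(Q||P) = 0.0854

KL divergence is not symmetric: D_KL(P||Q) ≠ D_KL(Q||P) in general.

D_KL(P||Q) = 0.0860 bits
D_KL(Q||P) = 0.0854 bits

No, they are not equal!

This asymmetry is why KL divergence is not a true distance metric.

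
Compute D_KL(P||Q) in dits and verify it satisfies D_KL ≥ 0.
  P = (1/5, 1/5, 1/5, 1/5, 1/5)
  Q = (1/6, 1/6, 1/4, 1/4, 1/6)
0.0087 dits

KL divergence satisfies the Gibbs inequality: D_KL(P||Q) ≥ 0 for all distributions P, Q.

D_KL(P||Q) = Σ p(x) log(p(x)/q(x))
Term by term:
  x=0: 1/5 × log_10[(1/5)/(1/6)] = 0.0158
  x=1: 1/5 × log_10[(1/5)/(1/6)] = 0.0158
  x=2: 1/5 × log_10[(1/5)/(1/4)] = -0.0194
  x=3: 1/5 × log_10[(1/5)/(1/4)] = -0.0194
  x=4: 1/5 × log_10[(1/5)/(1/6)] = 0.0158
D_KL(P||Q) = 0.0087 dits

D_KL(P||Q) = 0.0087 ≥ 0 ✓

This non-negativity is a fundamental property: relative entropy cannot be negative because it measures how different Q is from P.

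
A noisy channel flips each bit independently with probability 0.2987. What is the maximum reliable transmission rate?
0.1203 bits

For a binary symmetric channel (BSC) with error probability p:
Capacity C = 1 - H(p) bits per symbol

where H(p) = -p log₂(p) - (1-p) log₂(1-p) is the binary entropy function.

H(0.2987) = 0.8797 bits
C = 1 - 0.8797 = 0.1203 bits per symbol

This means we can reliably transmit up to 0.1203 bits of information per channel use.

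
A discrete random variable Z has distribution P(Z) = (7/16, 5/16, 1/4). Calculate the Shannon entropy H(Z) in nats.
1.0717 nats

Shannon entropy is H(X) = -Σ p(x) log p(x).

For P = (7/16, 5/16, 1/4):
H = -7/16 × log_e(7/16) -5/16 × log_e(5/16) -1/4 × log_e(1/4)
H = 1.0717 nats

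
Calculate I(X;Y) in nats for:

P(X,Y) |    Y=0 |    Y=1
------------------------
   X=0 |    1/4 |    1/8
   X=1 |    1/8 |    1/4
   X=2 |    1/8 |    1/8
0.0425 nats

Mutual information: I(X;Y) = H(X) + H(Y) - H(X,Y)

Marginals:
P(X) = (3/8, 3/8, 1/4), H(X) = 1.0822 nats
P(Y) = (1/2, 1/2), H(Y) = 0.6931 nats

Joint entropy: H(X,Y) = 1.7329 nats

I(X;Y) = 1.0822 + 0.6931 - 1.7329 = 0.0425 nats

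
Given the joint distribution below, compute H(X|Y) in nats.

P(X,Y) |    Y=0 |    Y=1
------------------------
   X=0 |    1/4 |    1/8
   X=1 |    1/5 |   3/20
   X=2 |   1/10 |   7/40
1.0601 nats

Using the chain rule: H(X|Y) = H(X,Y) - H(Y)

First, compute H(X,Y) = 1.7482 nats

Marginal P(Y) = (11/20, 9/20)
H(Y) = 0.6881 nats

H(X|Y) = H(X,Y) - H(Y) = 1.7482 - 0.6881 = 1.0601 nats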